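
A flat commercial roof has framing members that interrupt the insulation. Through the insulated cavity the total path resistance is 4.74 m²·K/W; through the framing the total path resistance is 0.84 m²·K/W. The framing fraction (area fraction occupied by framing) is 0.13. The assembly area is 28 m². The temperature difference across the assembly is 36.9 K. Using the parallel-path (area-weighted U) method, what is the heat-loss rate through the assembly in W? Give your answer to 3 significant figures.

350 W

U_eff = 0.87/4.74 + 0.13/0.84 = 0.1835 + 0.1548 = 0.3383
R_eff = 1/U_eff = 2.956 m²·K/W
Q = 28 × 36.9 / 2.956 = 349.5 W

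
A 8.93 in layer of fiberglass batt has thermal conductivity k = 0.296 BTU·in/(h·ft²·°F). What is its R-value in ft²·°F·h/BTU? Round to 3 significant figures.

R = L/k = 8.93/0.296 = 30.17 ft²·°F·h/BTU

30.2 ft²·°F·h/BTU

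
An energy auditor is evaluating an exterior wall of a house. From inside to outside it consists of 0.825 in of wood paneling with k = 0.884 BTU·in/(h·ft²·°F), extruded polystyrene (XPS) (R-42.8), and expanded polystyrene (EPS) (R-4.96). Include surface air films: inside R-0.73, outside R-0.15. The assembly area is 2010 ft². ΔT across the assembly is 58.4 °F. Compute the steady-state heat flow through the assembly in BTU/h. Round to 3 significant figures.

2370 BTU/h

0.825/0.884 = 0.9333
R_total = 0.73 + 0.9333 + 42.8 + 4.96 + 0.15 = 49.57 ft²·°F·h/BTU
Q = A·ΔT/R = 2010 × 58.4 / 49.57 = 2368 BTU/h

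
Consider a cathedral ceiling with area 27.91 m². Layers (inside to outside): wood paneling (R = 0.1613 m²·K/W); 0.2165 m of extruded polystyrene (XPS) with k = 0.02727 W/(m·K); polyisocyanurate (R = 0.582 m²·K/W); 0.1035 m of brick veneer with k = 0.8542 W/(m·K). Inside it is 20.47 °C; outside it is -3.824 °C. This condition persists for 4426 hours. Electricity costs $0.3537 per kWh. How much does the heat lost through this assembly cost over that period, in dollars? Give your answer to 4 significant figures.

120.6 dollars

0.2165/0.02727 = 7.9391
0.1035/0.8542 = 0.12117
R_total = 0.1613 + 7.9391 + 0.582 + 0.12117 = 8.8036 m²·K/W
Q = 27.91 × (20.47 − (-3.824)) / 8.8036 = 77.019 W
E = 77.019 W × 4426 h / 1000 = 340.89 kWh
Cost = 340.89 × 0.3537 = $120.57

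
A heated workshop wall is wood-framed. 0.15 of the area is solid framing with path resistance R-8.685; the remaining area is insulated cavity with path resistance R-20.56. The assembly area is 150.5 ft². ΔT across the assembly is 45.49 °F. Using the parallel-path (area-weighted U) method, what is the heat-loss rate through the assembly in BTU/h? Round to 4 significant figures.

U_eff = 0.85/20.56 + 0.15/8.685 = 0.041342 + 0.017271 = 0.058614
R_eff = 1/U_eff = 17.061 ft²·°F·h/BTU
Q = 150.5 × 45.49 / 17.061 = 401.28 BTU/h

401.3 BTU/h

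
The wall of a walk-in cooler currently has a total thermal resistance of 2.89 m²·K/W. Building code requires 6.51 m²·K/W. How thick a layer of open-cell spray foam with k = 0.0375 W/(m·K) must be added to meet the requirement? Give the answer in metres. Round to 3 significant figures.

ΔR = 6.51 − 2.89 = 3.62 m²·K/W
L = ΔR × k = 3.62 × 0.0375 = 0.1357 m

0.136 m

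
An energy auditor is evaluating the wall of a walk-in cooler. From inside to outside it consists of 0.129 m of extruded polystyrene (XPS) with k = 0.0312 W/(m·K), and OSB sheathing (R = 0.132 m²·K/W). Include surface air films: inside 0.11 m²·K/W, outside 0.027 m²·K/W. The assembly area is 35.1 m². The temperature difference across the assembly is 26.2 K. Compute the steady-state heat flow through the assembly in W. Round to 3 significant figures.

209 W

0.129/0.0312 = 4.135
R_total = 0.11 + 4.135 + 0.132 + 0.027 = 4.404 m²·K/W
Q = A·ΔT/R = 35.1 × 26.2 / 4.404 = 208.8 W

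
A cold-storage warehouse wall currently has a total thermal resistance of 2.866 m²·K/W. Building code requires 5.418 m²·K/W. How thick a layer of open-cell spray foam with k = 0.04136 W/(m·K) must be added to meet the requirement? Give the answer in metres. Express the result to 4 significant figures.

0.1056 m

ΔR = 5.418 − 2.866 = 2.552 m²·K/W
L = ΔR × k = 2.552 × 0.04136 = 0.10555 m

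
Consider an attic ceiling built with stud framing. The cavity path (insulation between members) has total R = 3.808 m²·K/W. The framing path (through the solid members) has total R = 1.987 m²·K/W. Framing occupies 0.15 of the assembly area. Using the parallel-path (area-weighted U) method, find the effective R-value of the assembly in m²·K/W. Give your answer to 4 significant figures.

3.348 m²·K/W

U_eff = 0.85/3.808 + 0.15/1.987 = 0.22321 + 0.075491 = 0.2987
R_eff = 1/U_eff = 3.3478 m²·K/W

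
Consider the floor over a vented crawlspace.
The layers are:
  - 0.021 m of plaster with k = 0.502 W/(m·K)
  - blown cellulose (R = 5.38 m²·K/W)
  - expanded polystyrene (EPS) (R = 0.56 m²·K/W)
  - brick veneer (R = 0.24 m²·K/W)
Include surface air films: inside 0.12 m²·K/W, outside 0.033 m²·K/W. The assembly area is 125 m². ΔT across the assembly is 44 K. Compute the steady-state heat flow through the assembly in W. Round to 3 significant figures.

0.021/0.502 = 0.04183
R_total = 0.12 + 0.04183 + 5.38 + 0.56 + 0.24 + 0.033 = 6.375 m²·K/W
Q = A·ΔT/R = 125 × 44 / 6.375 = 862.8 W

863 W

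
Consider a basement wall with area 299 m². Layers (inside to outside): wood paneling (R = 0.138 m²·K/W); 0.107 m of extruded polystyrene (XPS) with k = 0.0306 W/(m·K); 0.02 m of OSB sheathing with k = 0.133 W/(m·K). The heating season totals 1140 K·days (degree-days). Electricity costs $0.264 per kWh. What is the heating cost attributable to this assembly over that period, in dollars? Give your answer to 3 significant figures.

0.107/0.0306 = 3.497
0.02/0.133 = 0.1504
R_total = 0.138 + 3.497 + 0.1504 = 3.785 m²·K/W
E = A × HDD × 24 / R / 1000 = 299 × 1140 × 24 / 3.785 / 1000 = 2161 kWh
Cost = 2161 × 0.264 = $570.6

571 dollars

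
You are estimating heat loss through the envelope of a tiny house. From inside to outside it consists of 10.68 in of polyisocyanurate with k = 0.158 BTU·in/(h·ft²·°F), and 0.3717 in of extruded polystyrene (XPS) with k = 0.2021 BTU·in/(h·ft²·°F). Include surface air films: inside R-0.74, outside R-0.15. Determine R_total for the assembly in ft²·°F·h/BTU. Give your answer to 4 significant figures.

70.32 ft²·°F·h/BTU

10.68/0.158 = 67.595
0.3717/0.2021 = 1.8392
R_total = 0.74 + 67.595 + 1.8392 + 0.15 = 70.324 ft²·°F·h/BTU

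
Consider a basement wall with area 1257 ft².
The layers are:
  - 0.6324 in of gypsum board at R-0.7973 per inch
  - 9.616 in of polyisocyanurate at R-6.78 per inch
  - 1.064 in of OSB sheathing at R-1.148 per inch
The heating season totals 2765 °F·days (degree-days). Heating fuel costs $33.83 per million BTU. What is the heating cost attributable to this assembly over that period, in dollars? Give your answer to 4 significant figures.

42.17 dollars

0.6324 × 0.7973 = 0.50421
9.616 × 6.78 = 65.196
1.064 × 1.148 = 1.2215
R_total = 0.50421 + 65.196 + 1.2215 = 66.922 ft²·°F·h/BTU
E = A × HDD × 24 / R = 1257 × 2765 × 24 / 66.922 = 1246400 BTU
Cost = 1246400/10⁶ × 33.83 = $42.167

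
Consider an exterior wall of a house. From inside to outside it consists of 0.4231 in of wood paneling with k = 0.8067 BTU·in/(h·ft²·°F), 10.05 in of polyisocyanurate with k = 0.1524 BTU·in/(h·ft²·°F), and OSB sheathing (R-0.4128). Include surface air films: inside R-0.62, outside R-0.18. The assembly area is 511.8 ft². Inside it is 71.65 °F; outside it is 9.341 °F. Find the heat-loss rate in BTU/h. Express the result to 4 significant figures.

471.2 BTU/h

0.4231/0.8067 = 0.52448
10.05/0.1524 = 65.945
R_total = 0.62 + 0.52448 + 65.945 + 0.4128 + 0.18 = 67.682 ft²·°F·h/BTU
Q = A·ΔT/R = 511.8 × (71.65 − 9.341) / 67.682 = 471.17 BTU/h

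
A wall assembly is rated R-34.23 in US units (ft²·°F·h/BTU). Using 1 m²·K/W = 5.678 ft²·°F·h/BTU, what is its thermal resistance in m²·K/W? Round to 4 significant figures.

R_SI = 34.23/5.678 = 6.0285

6.029 m²·K/W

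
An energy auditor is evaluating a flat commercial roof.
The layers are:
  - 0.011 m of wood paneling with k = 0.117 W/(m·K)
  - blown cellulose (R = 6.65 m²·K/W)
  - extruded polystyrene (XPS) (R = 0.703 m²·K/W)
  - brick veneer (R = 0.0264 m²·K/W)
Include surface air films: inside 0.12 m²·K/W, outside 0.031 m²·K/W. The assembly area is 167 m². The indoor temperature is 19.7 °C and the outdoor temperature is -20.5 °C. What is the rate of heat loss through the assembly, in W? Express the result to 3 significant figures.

881 W

0.011/0.117 = 0.09402
R_total = 0.12 + 0.09402 + 6.65 + 0.703 + 0.0264 + 0.031 = 7.624 m²·K/W
Q = A·ΔT/R = 167 × (19.7 − (-20.5)) / 7.624 = 880.5 W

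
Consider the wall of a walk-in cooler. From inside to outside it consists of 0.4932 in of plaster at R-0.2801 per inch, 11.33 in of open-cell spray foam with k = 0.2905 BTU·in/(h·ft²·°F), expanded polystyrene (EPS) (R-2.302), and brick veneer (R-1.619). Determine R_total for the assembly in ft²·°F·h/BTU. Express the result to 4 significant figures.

43.06 ft²·°F·h/BTU

0.4932 × 0.2801 = 0.13815
11.33/0.2905 = 39.002
R_total = 0.13815 + 39.002 + 2.302 + 1.619 = 43.061 ft²·°F·h/BTU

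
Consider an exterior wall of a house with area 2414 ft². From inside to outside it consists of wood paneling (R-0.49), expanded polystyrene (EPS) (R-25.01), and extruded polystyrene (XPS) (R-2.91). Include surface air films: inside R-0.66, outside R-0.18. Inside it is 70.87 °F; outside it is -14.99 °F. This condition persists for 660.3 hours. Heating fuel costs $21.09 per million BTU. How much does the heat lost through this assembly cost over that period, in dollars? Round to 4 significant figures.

98.68 dollars

R_total = 0.66 + 0.49 + 25.01 + 2.91 + 0.18 = 29.25 ft²·°F·h/BTU
Q = 2414 × (70.87 − (-14.99)) / 29.25 = 7086 BTU/h
E = 7086 × 660.3 = 4678900 BTU
Cost = 4678900/10⁶ × 21.09 = $98.678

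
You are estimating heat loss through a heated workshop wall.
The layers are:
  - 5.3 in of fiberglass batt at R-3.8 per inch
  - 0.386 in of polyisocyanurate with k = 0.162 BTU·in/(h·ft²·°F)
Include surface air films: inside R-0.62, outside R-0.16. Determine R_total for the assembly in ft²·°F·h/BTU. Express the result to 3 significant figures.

5.3 × 3.8 = 20.14
0.386/0.162 = 2.383
R_total = 0.62 + 20.14 + 2.383 + 0.16 = 23.3 ft²·°F·h/BTU

23.3 ft²·°F·h/BTU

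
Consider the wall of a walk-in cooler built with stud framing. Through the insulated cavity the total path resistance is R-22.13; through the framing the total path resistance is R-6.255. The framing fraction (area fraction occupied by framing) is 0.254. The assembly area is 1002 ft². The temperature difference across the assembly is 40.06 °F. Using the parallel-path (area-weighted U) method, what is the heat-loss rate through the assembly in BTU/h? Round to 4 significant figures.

2983 BTU/h

U_eff = 0.746/22.13 + 0.254/6.255 = 0.03371 + 0.040608 = 0.074317
R_eff = 1/U_eff = 13.456 ft²·°F·h/BTU
Q = 1002 × 40.06 / 13.456 = 2983.1 BTU/h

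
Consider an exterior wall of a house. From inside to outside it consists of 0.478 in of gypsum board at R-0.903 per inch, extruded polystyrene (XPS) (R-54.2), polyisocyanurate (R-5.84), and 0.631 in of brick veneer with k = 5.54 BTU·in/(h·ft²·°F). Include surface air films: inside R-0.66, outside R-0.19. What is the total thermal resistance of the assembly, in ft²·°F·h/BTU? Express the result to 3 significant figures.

0.478 × 0.903 = 0.4316
0.631/5.54 = 0.1139
R_total = 0.66 + 0.4316 + 54.2 + 5.84 + 0.1139 + 0.19 = 61.44 ft²·°F·h/BTU

61.4 ft²·°F·h/BTU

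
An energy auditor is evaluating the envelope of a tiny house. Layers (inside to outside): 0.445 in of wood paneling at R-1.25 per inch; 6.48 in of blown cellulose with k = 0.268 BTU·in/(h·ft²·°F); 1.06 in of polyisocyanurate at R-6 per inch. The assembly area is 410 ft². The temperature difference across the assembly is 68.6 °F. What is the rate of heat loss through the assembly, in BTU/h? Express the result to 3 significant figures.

0.445 × 1.25 = 0.5563
6.48/0.268 = 24.18
1.06 × 6 = 6.36
R_total = 0.5563 + 24.18 + 6.36 = 31.1 ft²·°F·h/BTU
Q = A·ΔT/R = 410 × 68.6 / 31.1 = 904.5 BTU/h

905 BTU/h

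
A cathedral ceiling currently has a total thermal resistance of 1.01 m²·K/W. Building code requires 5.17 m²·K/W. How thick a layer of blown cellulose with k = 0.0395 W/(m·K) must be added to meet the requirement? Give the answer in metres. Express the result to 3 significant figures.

ΔR = 5.17 − 1.01 = 4.16 m²·K/W
L = ΔR × k = 4.16 × 0.0395 = 0.1643 m

0.164 m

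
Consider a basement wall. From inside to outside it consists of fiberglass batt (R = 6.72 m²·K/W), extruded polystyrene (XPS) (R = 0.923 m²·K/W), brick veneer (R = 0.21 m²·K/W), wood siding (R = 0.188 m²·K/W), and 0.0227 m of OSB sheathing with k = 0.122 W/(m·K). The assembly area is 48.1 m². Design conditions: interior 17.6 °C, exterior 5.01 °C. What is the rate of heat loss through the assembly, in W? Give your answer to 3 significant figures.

0.0227/0.122 = 0.1861
R_total = 6.72 + 0.923 + 0.21 + 0.188 + 0.1861 = 8.227 m²·K/W
Q = A·ΔT/R = 48.1 × (17.6 − 5.01) / 8.227 = 73.61 W

73.6 W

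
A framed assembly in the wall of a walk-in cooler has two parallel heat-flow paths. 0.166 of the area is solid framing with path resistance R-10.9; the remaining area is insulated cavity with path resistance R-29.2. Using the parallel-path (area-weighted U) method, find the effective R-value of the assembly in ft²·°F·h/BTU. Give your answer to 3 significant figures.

22.8 ft²·°F·h/BTU

U_eff = 0.834/29.2 + 0.166/10.9 = 0.02856 + 0.01523 = 0.04379
R_eff = 1/U_eff = 22.84 ft²·°F·h/BTU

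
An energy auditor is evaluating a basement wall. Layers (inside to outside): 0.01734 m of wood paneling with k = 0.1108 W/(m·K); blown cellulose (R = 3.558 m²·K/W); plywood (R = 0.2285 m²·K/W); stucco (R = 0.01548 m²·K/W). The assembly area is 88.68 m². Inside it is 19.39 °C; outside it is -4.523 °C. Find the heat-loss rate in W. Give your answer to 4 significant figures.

0.01734/0.1108 = 0.1565
R_total = 0.1565 + 3.558 + 0.2285 + 0.01548 = 3.9585 m²·K/W
Q = A·ΔT/R = 88.68 × (19.39 − (-4.523)) / 3.9585 = 535.71 W

535.7 W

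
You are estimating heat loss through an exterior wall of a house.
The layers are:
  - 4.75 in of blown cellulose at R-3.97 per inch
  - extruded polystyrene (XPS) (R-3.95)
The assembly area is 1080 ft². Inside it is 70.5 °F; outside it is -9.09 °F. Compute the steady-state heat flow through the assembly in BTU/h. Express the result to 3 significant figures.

3770 BTU/h

4.75 × 3.97 = 18.86
R_total = 18.86 + 3.95 = 22.81 ft²·°F·h/BTU
Q = A·ΔT/R = 1080 × (70.5 − (-9.09)) / 22.81 = 3769 BTU/h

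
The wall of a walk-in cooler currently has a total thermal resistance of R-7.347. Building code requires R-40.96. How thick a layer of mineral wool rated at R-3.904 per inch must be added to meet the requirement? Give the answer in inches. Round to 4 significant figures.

8.610 in

ΔR = 40.96 − 7.347 = 33.613 ft²·°F·h/BTU
L = ΔR / (R/in) = 33.613/3.904 = 8.6099 in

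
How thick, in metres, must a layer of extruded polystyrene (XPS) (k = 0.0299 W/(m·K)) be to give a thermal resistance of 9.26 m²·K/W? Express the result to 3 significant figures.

L = R·k = 9.26 × 0.0299 = 0.2769 m

0.277 m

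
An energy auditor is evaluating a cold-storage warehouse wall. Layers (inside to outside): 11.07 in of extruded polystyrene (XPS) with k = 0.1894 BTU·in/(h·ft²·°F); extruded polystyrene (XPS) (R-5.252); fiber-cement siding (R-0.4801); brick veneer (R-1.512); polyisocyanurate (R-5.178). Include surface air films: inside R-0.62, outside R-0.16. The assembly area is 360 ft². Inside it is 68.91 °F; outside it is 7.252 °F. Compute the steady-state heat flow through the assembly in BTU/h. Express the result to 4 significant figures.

11.07/0.1894 = 58.448
R_total = 0.62 + 58.448 + 5.252 + 0.4801 + 1.512 + 5.178 + 0.16 = 71.65 ft²·°F·h/BTU
Q = A·ΔT/R = 360 × (68.91 − 7.252) / 71.65 = 309.8 BTU/h

309.8 BTU/h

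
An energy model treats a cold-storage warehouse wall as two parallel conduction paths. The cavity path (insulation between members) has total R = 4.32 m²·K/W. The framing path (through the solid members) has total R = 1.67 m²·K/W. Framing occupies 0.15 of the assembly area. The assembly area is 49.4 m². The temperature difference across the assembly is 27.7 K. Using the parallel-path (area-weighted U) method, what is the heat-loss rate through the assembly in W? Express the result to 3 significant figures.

U_eff = 0.85/4.32 + 0.15/1.67 = 0.1968 + 0.08982 = 0.2866
R_eff = 1/U_eff = 3.489 m²·K/W
Q = 49.4 × 27.7 / 3.489 = 392.1 W

392 W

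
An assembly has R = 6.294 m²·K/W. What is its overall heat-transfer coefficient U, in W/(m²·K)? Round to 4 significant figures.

0.1589 W/(m²·K)

U = 1/R = 1/6.294 = 0.15888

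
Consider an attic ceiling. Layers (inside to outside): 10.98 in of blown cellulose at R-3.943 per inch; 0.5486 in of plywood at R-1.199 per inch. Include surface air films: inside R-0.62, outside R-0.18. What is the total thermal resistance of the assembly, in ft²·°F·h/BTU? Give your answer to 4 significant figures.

10.98 × 3.943 = 43.294
0.5486 × 1.199 = 0.65777
R_total = 0.62 + 43.294 + 0.65777 + 0.18 = 44.752 ft²·°F·h/BTU

44.75 ft²·°F·h/BTU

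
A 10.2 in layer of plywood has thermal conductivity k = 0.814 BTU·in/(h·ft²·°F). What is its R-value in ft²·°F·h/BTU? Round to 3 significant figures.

R = L/k = 10.2/0.814 = 12.53 ft²·°F·h/BTU

12.5 ft²·°F·h/BTU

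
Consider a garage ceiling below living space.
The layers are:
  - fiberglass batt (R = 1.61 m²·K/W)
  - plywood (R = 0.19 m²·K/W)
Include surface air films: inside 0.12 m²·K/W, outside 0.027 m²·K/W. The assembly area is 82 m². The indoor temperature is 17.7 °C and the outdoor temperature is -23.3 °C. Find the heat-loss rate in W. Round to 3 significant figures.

1730 W

R_total = 0.12 + 1.61 + 0.19 + 0.027 = 1.947 m²·K/W
Q = A·ΔT/R = 82 × (17.7 − (-23.3)) / 1.947 = 1727 W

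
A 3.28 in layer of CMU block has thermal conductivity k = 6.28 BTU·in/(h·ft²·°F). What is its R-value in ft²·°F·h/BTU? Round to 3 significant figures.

R = L/k = 3.28/6.28 = 0.5223 ft²·°F·h/BTU

0.522 ft²·°F·h/BTU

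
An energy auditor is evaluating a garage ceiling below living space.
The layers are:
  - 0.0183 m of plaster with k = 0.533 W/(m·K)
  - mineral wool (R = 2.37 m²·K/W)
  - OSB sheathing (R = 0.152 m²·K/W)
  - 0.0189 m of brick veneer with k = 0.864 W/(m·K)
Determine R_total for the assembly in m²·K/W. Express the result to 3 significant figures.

0.0183/0.533 = 0.03433
0.0189/0.864 = 0.02188
R_total = 0.03433 + 2.37 + 0.152 + 0.02188 = 2.578 m²·K/W

2.58 m²·K/W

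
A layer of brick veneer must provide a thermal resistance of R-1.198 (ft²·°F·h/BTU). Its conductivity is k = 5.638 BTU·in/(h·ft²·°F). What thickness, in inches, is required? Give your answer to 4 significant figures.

6.754 in

L = R × k = 1.198 × 5.638 = 6.7543 in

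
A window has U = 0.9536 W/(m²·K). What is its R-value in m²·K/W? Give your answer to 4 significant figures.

R = 1/U = 1/0.9536 = 1.0487

1.049 m²·K/W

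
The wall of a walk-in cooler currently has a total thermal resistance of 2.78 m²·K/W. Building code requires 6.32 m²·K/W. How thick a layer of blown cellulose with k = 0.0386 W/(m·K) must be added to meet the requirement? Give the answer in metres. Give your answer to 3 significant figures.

ΔR = 6.32 − 2.78 = 3.54 m²·K/W
L = ΔR × k = 3.54 × 0.0386 = 0.1366 m

0.137 m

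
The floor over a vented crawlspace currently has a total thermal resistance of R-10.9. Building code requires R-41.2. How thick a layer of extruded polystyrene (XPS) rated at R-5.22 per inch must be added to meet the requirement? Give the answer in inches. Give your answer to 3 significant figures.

ΔR = 41.2 − 10.9 = 30.3 ft²·°F·h/BTU
L = ΔR / (R/in) = 30.3/5.22 = 5.805 in

5.80 in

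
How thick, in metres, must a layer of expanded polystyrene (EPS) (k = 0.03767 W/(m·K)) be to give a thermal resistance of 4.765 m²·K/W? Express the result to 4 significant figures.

L = R·k = 4.765 × 0.03767 = 0.1795 m

0.1795 m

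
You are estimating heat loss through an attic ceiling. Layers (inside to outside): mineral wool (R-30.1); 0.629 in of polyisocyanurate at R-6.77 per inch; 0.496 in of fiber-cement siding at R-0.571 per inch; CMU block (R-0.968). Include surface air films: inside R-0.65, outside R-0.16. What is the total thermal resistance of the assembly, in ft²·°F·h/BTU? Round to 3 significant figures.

0.629 × 6.77 = 4.258
0.496 × 0.571 = 0.2832
R_total = 0.65 + 30.1 + 4.258 + 0.2832 + 0.968 + 0.16 = 36.42 ft²·°F·h/BTU

36.4 ft²·°F·h/BTU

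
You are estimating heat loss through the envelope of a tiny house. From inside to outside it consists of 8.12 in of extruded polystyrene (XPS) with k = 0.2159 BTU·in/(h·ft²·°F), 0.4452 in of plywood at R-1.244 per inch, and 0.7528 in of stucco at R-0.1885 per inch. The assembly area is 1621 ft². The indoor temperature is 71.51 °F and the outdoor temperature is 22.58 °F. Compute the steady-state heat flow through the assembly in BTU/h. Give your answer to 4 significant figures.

2071 BTU/h

8.12/0.2159 = 37.61
0.4452 × 1.244 = 0.55383
0.7528 × 0.1885 = 0.1419
R_total = 37.61 + 0.55383 + 0.1419 = 38.306 ft²·°F·h/BTU
Q = A·ΔT/R = 1621 × (71.51 − 22.58) / 38.306 = 2070.6 BTU/h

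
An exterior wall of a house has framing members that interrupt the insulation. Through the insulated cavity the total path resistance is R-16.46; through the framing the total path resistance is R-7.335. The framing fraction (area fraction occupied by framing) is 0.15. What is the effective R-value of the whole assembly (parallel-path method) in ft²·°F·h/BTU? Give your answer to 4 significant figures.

13.87 ft²·°F·h/BTU

U_eff = 0.85/16.46 + 0.15/7.335 = 0.05164 + 0.02045 = 0.07209
R_eff = 1/U_eff = 13.872 ft²·°F·h/BTU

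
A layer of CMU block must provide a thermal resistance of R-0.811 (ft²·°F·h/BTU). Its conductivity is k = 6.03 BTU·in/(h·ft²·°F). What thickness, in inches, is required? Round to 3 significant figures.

L = R × k = 0.811 × 6.03 = 4.89 in

4.89 in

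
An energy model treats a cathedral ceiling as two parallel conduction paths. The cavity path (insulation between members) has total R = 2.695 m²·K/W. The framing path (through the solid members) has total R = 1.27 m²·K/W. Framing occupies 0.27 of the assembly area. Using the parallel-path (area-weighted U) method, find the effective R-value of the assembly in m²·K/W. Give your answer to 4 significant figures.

U_eff = 0.73/2.695 + 0.27/1.27 = 0.27087 + 0.2126 = 0.48347
R_eff = 1/U_eff = 2.0684 m²·K/W

2.068 m²·K/W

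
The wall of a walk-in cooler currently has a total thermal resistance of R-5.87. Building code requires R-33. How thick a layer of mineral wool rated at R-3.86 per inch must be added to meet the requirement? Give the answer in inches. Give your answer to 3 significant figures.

7.03 in

ΔR = 33 − 5.87 = 27.13 ft²·°F·h/BTU
L = ΔR / (R/in) = 27.13/3.86 = 7.028 in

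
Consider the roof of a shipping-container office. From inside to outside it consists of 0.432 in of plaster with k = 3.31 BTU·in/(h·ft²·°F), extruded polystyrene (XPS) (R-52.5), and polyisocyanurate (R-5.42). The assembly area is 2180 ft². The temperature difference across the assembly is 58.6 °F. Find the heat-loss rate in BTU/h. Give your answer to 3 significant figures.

2200 BTU/h

0.432/3.31 = 0.1305
R_total = 0.1305 + 52.5 + 5.42 = 58.05 ft²·°F·h/BTU
Q = A·ΔT/R = 2180 × 58.6 / 58.05 = 2201 BTU/h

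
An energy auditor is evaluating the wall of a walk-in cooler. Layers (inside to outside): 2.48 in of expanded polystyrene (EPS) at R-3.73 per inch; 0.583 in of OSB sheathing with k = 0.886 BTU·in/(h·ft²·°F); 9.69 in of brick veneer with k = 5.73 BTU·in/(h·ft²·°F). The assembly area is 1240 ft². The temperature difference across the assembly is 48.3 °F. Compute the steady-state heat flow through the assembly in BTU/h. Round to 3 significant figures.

5160 BTU/h

2.48 × 3.73 = 9.25
0.583/0.886 = 0.658
9.69/5.73 = 1.691
R_total = 9.25 + 0.658 + 1.691 = 11.6 ft²·°F·h/BTU
Q = A·ΔT/R = 1240 × 48.3 / 11.6 = 5163 BTU/h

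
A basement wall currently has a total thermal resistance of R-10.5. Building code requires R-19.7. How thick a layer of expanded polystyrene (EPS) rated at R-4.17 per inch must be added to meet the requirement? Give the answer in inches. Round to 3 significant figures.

ΔR = 19.7 − 10.5 = 9.2 ft²·°F·h/BTU
L = ΔR / (R/in) = 9.2/4.17 = 2.206 in

2.21 in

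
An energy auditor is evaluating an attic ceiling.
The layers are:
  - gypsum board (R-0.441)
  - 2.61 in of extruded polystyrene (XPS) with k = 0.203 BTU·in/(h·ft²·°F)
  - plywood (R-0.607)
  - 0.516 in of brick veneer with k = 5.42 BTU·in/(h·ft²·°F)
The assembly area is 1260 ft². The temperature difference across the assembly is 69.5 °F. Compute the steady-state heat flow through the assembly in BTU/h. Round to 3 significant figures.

6250 BTU/h

2.61/0.203 = 12.86
0.516/5.42 = 0.0952
R_total = 0.441 + 12.86 + 0.607 + 0.0952 = 14 ft²·°F·h/BTU
Q = A·ΔT/R = 1260 × 69.5 / 14 = 6255 BTU/h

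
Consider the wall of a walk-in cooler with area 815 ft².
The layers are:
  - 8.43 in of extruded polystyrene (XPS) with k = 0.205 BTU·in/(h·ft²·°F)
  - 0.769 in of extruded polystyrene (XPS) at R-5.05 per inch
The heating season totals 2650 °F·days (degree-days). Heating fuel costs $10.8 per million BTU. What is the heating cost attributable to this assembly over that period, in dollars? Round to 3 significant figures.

12.4 dollars

8.43/0.205 = 41.12
0.769 × 5.05 = 3.883
R_total = 41.12 + 3.883 = 45.01 ft²·°F·h/BTU
E = A × HDD × 24 / R = 815 × 2650 × 24 / 45.01 = 1152000 BTU
Cost = 1152000/10⁶ × 10.8 = $12.44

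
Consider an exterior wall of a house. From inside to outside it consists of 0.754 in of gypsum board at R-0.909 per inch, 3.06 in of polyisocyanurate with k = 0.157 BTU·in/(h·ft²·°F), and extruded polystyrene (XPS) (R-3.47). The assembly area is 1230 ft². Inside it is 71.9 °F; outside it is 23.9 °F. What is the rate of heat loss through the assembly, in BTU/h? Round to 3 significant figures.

0.754 × 0.909 = 0.6854
3.06/0.157 = 19.49
R_total = 0.6854 + 19.49 + 3.47 = 23.65 ft²·°F·h/BTU
Q = A·ΔT/R = 1230 × (71.9 − 23.9) / 23.65 = 2497 BTU/h

2500 BTU/h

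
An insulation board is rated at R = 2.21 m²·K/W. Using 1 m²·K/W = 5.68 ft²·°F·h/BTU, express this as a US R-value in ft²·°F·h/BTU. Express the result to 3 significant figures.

12.6 ft²·°F·h/BTU

R_US = 2.21 × 5.68 = 12.55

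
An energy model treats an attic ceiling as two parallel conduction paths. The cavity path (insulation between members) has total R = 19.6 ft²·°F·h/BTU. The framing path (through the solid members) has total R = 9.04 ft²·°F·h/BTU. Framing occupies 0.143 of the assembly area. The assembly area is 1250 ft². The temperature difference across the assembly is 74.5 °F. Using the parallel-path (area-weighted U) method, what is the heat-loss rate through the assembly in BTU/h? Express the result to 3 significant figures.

U_eff = 0.857/19.6 + 0.143/9.04 = 0.04372 + 0.01582 = 0.05954
R_eff = 1/U_eff = 16.79 ft²·°F·h/BTU
Q = 1250 × 74.5 / 16.79 = 5545 BTU/h

5540 BTU/h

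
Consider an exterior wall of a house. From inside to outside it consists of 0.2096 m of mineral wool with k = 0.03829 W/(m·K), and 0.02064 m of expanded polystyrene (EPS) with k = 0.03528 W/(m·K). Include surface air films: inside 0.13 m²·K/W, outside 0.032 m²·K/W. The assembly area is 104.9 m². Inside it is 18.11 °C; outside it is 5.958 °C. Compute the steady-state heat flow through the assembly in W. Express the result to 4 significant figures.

204.9 W

0.2096/0.03829 = 5.474
0.02064/0.03528 = 0.58503
R_total = 0.13 + 5.474 + 0.58503 + 0.032 = 6.221 m²·K/W
Q = A·ΔT/R = 104.9 × (18.11 − 5.958) / 6.221 = 204.91 W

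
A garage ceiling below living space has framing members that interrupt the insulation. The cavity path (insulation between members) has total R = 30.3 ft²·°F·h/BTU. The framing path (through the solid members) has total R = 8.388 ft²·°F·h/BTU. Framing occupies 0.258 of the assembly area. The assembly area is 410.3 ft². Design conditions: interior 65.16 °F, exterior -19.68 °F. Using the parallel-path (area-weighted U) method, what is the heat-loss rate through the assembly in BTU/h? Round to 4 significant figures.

1923 BTU/h

U_eff = 0.742/30.3 + 0.258/8.388 = 0.024488 + 0.030758 = 0.055247
R_eff = 1/U_eff = 18.101 ft²·°F·h/BTU
Q = 410.3 × (65.16 − (-19.68)) / 18.101 = 1923.1 BTU/h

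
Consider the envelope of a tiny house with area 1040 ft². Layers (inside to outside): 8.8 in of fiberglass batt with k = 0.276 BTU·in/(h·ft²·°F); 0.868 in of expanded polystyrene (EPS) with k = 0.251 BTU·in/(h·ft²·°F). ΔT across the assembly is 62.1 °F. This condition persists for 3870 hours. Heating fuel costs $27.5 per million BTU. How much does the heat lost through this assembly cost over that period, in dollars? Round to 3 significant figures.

8.8/0.276 = 31.88
0.868/0.251 = 3.458
R_total = 31.88 + 3.458 = 35.34 ft²·°F·h/BTU
Q = 1040 × 62.1 / 35.34 = 1827 BTU/h
E = 1827 × 3870 = 7072000 BTU
Cost = 7072000/10⁶ × 27.5 = $194.5

194 dollars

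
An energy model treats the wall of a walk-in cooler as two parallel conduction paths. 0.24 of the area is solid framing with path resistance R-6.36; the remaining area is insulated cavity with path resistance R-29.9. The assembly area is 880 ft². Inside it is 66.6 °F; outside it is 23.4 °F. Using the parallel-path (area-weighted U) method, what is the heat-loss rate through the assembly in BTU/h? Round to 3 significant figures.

2400 BTU/h

U_eff = 0.76/29.9 + 0.24/6.36 = 0.02542 + 0.03774 = 0.06315
R_eff = 1/U_eff = 15.83 ft²·°F·h/BTU
Q = 880 × (66.6 − 23.4) / 15.83 = 2401 BTU/h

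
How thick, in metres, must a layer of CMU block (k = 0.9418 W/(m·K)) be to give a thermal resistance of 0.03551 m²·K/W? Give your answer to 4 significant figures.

L = R·k = 0.03551 × 0.9418 = 0.033443 m

0.03344 m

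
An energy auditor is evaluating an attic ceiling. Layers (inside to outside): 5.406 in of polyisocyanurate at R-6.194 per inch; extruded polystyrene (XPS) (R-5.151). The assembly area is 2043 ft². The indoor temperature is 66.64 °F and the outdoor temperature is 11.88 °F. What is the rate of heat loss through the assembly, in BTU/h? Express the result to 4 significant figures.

5.406 × 6.194 = 33.485
R_total = 33.485 + 5.151 = 38.636 ft²·°F·h/BTU
Q = A·ΔT/R = 2043 × (66.64 − 11.88) / 38.636 = 2895.6 BTU/h

2896 BTU/h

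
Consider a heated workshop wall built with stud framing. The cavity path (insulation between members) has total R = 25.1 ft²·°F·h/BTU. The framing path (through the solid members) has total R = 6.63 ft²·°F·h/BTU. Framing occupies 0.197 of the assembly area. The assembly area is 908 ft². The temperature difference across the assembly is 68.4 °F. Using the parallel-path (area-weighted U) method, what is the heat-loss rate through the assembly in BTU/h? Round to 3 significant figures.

U_eff = 0.803/25.1 + 0.197/6.63 = 0.03199 + 0.02971 = 0.06171
R_eff = 1/U_eff = 16.21 ft²·°F·h/BTU
Q = 908 × 68.4 / 16.21 = 3832 BTU/h

3830 BTU/h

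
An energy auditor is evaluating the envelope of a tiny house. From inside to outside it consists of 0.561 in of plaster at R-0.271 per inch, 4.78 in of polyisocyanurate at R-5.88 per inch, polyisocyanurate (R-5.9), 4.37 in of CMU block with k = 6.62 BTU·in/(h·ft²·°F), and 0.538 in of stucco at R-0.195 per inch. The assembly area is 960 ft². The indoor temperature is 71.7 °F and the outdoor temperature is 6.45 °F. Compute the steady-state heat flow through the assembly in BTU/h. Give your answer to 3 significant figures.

0.561 × 0.271 = 0.152
4.78 × 5.88 = 28.11
4.37/6.62 = 0.6601
0.538 × 0.195 = 0.1049
R_total = 0.152 + 28.11 + 5.9 + 0.6601 + 0.1049 = 34.92 ft²·°F·h/BTU
Q = A·ΔT/R = 960 × (71.7 − 6.45) / 34.92 = 1794 BTU/h

1790 BTU/h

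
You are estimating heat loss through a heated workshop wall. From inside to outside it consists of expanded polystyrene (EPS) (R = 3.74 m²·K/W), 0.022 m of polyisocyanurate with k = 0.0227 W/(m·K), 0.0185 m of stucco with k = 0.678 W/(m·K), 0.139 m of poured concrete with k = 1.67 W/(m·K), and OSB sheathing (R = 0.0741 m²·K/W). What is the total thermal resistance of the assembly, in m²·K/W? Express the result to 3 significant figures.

4.89 m²·K/W

0.022/0.0227 = 0.9692
0.0185/0.678 = 0.02729
0.139/1.67 = 0.08323
R_total = 3.74 + 0.9692 + 0.02729 + 0.08323 + 0.0741 = 4.894 m²·K/W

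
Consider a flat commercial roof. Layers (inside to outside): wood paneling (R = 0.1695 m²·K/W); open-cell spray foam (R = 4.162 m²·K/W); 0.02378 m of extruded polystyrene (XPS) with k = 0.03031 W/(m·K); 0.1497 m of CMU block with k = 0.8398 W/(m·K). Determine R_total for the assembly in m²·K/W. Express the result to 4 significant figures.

0.02378/0.03031 = 0.78456
0.1497/0.8398 = 0.17826
R_total = 0.1695 + 4.162 + 0.78456 + 0.17826 = 5.2943 m²·K/W

5.294 m²·K/W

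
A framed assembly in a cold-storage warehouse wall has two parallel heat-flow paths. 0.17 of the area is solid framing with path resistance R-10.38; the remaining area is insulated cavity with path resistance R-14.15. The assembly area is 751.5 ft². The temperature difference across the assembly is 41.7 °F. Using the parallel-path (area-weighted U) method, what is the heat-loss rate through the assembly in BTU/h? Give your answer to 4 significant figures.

U_eff = 0.83/14.15 + 0.17/10.38 = 0.058657 + 0.016378 = 0.075035
R_eff = 1/U_eff = 13.327 ft²·°F·h/BTU
Q = 751.5 × 41.7 / 13.327 = 2351.4 BTU/h

2351 BTU/h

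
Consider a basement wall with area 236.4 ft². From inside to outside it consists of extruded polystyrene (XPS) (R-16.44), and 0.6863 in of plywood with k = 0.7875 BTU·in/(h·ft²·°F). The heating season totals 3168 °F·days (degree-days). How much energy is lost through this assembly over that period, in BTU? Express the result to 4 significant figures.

0.6863/0.7875 = 0.87149
R_total = 16.44 + 0.87149 = 17.311 ft²·°F·h/BTU
E = A × HDD × 24 / R = 236.4 × 3168 × 24 / 17.311 = 1038300 BTU

1038000 BTU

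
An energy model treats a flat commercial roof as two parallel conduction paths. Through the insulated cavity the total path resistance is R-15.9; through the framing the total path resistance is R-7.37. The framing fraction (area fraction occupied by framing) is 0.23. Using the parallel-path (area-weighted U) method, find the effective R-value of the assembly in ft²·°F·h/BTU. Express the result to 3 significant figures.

U_eff = 0.77/15.9 + 0.23/7.37 = 0.04843 + 0.03121 = 0.07964
R_eff = 1/U_eff = 12.56 ft²·°F·h/BTU

12.6 ft²·°F·h/BTU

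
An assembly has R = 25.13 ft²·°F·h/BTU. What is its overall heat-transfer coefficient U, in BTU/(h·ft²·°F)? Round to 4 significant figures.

0.03979 BTU/(h·ft²·°F)

U = 1/R = 1/25.13 = 0.039793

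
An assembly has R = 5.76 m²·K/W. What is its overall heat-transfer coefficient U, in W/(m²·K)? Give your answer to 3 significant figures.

U = 1/R = 1/5.76 = 0.1736

0.174 W/(m²·K)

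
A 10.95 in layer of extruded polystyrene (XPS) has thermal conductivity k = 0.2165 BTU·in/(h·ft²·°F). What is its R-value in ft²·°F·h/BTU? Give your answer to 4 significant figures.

50.58 ft²·°F·h/BTU

R = L/k = 10.95/0.2165 = 50.577 ft²·°F·h/BTU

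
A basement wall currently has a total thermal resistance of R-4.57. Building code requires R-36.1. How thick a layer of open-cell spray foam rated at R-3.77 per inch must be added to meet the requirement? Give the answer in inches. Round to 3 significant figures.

ΔR = 36.1 − 4.57 = 31.53 ft²·°F·h/BTU
L = ΔR / (R/in) = 31.53/3.77 = 8.363 in

8.36 in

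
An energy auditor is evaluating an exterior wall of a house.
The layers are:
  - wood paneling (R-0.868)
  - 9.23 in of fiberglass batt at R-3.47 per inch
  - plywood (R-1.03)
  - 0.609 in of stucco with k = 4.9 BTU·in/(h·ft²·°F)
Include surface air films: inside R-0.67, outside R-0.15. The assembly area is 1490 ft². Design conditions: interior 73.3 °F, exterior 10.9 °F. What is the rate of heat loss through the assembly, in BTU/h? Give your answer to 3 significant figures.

2670 BTU/h

9.23 × 3.47 = 32.03
0.609/4.9 = 0.1243
R_total = 0.67 + 0.868 + 32.03 + 1.03 + 0.1243 + 0.15 = 34.87 ft²·°F·h/BTU
Q = A·ΔT/R = 1490 × (73.3 − 10.9) / 34.87 = 2666 BTU/h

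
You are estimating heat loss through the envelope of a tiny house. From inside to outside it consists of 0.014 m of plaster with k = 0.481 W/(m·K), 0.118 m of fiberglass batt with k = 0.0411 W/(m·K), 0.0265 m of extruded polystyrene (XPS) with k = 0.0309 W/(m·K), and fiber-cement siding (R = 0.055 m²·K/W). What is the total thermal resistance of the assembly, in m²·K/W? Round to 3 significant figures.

3.81 m²·K/W

0.014/0.481 = 0.02911
0.118/0.0411 = 2.871
0.0265/0.0309 = 0.8576
R_total = 0.02911 + 2.871 + 0.8576 + 0.055 = 3.813 m²·K/W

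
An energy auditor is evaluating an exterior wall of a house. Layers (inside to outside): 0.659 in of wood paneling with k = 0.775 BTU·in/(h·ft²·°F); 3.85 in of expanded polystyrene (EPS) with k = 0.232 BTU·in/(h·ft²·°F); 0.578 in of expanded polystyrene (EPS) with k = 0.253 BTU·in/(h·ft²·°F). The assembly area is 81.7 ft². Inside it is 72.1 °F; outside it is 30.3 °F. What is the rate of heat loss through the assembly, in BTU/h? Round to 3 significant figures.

0.659/0.775 = 0.8503
3.85/0.232 = 16.59
0.578/0.253 = 2.285
R_total = 0.8503 + 16.59 + 2.285 = 19.73 ft²·°F·h/BTU
Q = A·ΔT/R = 81.7 × (72.1 − 30.3) / 19.73 = 173.1 BTU/h

173 BTU/h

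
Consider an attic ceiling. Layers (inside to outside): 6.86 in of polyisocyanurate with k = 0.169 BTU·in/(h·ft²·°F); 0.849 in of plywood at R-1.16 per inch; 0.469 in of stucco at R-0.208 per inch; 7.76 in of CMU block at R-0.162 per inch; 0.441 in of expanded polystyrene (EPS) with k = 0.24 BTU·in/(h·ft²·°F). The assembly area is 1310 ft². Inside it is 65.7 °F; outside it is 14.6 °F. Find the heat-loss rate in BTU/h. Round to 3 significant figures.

6.86/0.169 = 40.59
0.849 × 1.16 = 0.9848
0.469 × 0.208 = 0.09755
7.76 × 0.162 = 1.257
0.441/0.24 = 1.838
R_total = 40.59 + 0.9848 + 0.09755 + 1.257 + 1.838 = 44.77 ft²·°F·h/BTU
Q = A·ΔT/R = 1310 × (65.7 − 14.6) / 44.77 = 1495 BTU/h

1500 BTU/h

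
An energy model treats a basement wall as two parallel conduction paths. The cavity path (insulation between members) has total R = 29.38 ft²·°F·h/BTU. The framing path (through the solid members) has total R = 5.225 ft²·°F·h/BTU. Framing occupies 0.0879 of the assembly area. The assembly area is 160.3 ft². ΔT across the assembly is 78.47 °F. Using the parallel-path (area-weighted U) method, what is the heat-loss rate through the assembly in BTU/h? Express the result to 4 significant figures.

U_eff = 0.9121/29.38 + 0.0879/5.225 = 0.031045 + 0.016823 = 0.047868
R_eff = 1/U_eff = 20.891 ft²·°F·h/BTU
Q = 160.3 × 78.47 / 20.891 = 602.12 BTU/h

602.1 BTU/h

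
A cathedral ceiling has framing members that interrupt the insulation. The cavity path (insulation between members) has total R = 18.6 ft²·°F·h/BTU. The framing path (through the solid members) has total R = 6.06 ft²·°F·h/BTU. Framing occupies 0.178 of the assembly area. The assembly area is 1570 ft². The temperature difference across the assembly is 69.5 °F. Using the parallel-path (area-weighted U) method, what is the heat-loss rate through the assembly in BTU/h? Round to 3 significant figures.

U_eff = 0.822/18.6 + 0.178/6.06 = 0.04419 + 0.02937 = 0.07357
R_eff = 1/U_eff = 13.59 ft²·°F·h/BTU
Q = 1570 × 69.5 / 13.59 = 8027 BTU/h

8030 BTU/h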